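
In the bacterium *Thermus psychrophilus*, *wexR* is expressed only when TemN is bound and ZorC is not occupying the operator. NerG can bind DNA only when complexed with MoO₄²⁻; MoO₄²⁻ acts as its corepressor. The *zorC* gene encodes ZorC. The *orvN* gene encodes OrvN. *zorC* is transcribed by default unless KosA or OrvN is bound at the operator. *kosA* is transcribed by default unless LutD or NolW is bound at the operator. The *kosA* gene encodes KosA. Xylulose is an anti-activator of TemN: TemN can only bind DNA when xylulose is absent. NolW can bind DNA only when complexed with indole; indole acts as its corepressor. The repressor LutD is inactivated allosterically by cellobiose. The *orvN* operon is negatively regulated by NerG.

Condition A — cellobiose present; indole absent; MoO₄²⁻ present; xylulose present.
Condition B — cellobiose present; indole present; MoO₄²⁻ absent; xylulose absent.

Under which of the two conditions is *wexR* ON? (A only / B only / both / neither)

Condition A:
Cellobiose is present, so LutD is inactive.
Indole is absent, so NolW is inactive.
With no repressor bound, *kosA* is transcribed.
So KosA is produced and active.
MoO₄²⁻ is present, so NerG is active.
With repressor NerG bound, *orvN* is not transcribed.
So OrvN is not produced.
With repressor KosA bound, *zorC* is not transcribed.
So ZorC is not produced.
Xylulose is present, so TemN is inactive.
Required activator TemN is absent, so *wexR* is not transcribed.
→ *wexR* is OFF in A.
Condition B:
Cellobiose is present, so LutD is inactive.
Indole is present, so NolW is active.
With repressor NolW bound, *kosA* is not transcribed.
So KosA is not produced.
MoO₄²⁻ is absent, so NerG is inactive.
With no repressor bound, *orvN* is transcribed.
So OrvN is produced and active.
With repressor OrvN bound, *zorC* is not transcribed.
So ZorC is not produced.
Xylulose is absent, so TemN is active.
No repressor is bound and TemN is active, so *wexR* is transcribed.
→ *wexR* is ON in B.

B only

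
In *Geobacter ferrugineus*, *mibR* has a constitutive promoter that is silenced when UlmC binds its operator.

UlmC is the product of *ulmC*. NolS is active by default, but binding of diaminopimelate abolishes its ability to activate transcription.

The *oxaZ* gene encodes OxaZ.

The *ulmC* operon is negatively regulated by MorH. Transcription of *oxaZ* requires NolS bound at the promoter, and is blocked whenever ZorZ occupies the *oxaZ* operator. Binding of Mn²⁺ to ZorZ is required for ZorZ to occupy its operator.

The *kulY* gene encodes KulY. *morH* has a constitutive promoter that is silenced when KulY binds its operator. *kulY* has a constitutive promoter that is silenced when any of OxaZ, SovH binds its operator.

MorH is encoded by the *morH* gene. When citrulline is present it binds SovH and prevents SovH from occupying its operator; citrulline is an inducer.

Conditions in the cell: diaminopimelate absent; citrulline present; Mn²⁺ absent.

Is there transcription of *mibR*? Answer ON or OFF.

Diaminopimelate is absent, so NolS is active.
Mn²⁺ is absent, so ZorZ is inactive.
No repressor is bound and NolS is active, so *oxaZ* is transcribed.
So OxaZ is produced and active.
Citrulline is present, so SovH is inactive.
With repressor OxaZ bound, *kulY* is not transcribed.
So KulY is not produced.
With no repressor bound, *morH* is transcribed.
So MorH is produced and active.
With repressor MorH bound, *ulmC* is not transcribed.
So UlmC is not produced.
With no repressor bound, *mibR* is transcribed.

ON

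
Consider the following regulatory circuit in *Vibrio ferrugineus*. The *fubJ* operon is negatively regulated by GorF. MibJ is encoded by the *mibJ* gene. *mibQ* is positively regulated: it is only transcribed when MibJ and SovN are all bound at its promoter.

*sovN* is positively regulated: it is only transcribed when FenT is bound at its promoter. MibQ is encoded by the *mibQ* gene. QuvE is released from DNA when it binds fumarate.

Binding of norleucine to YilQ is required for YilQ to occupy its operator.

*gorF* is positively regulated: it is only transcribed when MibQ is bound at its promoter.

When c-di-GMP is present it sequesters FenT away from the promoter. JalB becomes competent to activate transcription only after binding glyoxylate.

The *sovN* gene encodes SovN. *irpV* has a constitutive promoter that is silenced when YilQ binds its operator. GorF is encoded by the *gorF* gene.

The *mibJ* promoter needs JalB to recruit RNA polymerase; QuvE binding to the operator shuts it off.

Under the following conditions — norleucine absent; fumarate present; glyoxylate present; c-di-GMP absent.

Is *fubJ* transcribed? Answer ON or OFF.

OFF

Fumarate is present, so QuvE is inactive.
Glyoxylate is present, so JalB is active.
No repressor is bound and JalB is active, so *mibJ* is transcribed.
So MibJ is produced and active.
c-di-GMP is absent, so FenT is active.
No repressor is bound and FenT is active, so *sovN* is transcribed.
So SovN is produced and active.
No repressor is bound and MibJ and SovN are active, so *mibQ* is transcribed.
So MibQ is produced and active.
No repressor is bound and MibQ is active, so *gorF* is transcribed.
So GorF is produced and active.
With repressor GorF bound, *fubJ* is not transcribed.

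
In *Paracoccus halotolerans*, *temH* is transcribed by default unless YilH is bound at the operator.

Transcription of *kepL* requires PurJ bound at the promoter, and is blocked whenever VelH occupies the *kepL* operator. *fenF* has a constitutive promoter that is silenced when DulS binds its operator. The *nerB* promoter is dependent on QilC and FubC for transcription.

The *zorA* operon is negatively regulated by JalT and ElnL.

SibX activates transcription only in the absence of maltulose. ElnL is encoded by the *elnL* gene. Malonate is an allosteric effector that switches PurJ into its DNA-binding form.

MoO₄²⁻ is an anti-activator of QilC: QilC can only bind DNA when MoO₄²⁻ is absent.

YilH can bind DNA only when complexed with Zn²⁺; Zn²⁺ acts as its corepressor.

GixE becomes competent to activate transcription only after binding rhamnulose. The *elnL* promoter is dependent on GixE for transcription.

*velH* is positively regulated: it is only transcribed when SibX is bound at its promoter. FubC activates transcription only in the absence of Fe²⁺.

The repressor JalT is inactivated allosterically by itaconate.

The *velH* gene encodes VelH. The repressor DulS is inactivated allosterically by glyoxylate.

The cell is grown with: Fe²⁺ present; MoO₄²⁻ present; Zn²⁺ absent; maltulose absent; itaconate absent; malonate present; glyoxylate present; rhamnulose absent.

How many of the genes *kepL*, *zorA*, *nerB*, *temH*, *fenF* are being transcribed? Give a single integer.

2

Malonate is present, so PurJ is active.
Maltulose is absent, so SibX is active.
No repressor is bound and SibX is active, so *velH* is transcribed.
So VelH is produced and active.
With repressor VelH bound, *kepL* is not transcribed.
→ *kepL* is OFF.
Itaconate is absent, so JalT is active.
Rhamnulose is absent, so GixE is inactive.
Required activator GixE is absent, so *elnL* is not transcribed.
So ElnL is not produced.
With repressor JalT bound, *zorA* is not transcribed.
→ *zorA* is OFF.
MoO₄²⁻ is present, so QilC is inactive.
Fe²⁺ is present, so FubC is inactive.
Required activator QilC is absent, so *nerB* is not transcribed.
→ *nerB* is OFF.
Zn²⁺ is absent, so YilH is inactive.
With no repressor bound, *temH* is transcribed.
→ *temH* is ON.
Glyoxylate is present, so DulS is inactive.
With no repressor bound, *fenF* is transcribed.
→ *fenF* is ON.
2 of the 5 genes are transcribed.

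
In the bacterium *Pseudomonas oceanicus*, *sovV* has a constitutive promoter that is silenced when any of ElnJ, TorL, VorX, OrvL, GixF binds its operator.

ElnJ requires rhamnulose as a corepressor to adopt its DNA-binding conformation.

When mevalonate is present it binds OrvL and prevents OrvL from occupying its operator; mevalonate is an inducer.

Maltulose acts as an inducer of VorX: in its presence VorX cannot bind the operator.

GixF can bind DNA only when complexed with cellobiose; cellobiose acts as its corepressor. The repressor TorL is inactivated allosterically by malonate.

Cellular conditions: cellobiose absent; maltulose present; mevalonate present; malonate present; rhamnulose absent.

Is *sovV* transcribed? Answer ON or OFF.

ON

Rhamnulose is absent, so ElnJ is inactive.
Malonate is present, so TorL is inactive.
Maltulose is present, so VorX is inactive.
Mevalonate is present, so OrvL is inactive.
Cellobiose is absent, so GixF is inactive.
With no repressor bound, *sovV* is transcribed.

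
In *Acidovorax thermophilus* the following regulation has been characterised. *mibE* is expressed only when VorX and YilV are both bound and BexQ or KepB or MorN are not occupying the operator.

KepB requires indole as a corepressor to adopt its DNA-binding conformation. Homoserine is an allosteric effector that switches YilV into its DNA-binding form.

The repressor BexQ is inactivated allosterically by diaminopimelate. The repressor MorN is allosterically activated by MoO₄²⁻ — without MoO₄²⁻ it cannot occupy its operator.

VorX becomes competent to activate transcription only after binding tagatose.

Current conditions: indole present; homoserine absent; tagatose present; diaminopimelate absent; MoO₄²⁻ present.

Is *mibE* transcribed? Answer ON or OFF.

Diaminopimelate is absent, so BexQ is active.
Tagatose is present, so VorX is active.
Indole is present, so KepB is active.
Homoserine is absent, so YilV is inactive.
MoO₄²⁻ is present, so MorN is active.
With repressor BexQ bound, *mibE* is not transcribed.

OFF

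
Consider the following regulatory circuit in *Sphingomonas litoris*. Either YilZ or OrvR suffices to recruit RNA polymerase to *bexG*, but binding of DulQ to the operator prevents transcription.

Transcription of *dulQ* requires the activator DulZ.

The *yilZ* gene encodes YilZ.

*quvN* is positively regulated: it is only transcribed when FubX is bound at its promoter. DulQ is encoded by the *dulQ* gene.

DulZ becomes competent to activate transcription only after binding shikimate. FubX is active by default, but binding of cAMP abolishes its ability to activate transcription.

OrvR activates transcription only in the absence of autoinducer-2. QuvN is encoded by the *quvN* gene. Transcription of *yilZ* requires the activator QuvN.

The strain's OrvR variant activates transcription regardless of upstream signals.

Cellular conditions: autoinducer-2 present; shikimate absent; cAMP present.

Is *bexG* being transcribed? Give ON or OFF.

Shikimate is absent, so DulZ is inactive.
Required activator DulZ is absent, so *dulQ* is not transcribed.
So DulQ is not produced.
cAMP is present, so FubX is inactive.
Required activator FubX is absent, so *quvN* is not transcribed.
So QuvN is not produced.
Required activator QuvN is absent, so *yilZ* is not transcribed.
So YilZ is not produced.
OrvR is constitutively active in this strain.
Activator OrvR is present, so *bexG* is transcribed.

ON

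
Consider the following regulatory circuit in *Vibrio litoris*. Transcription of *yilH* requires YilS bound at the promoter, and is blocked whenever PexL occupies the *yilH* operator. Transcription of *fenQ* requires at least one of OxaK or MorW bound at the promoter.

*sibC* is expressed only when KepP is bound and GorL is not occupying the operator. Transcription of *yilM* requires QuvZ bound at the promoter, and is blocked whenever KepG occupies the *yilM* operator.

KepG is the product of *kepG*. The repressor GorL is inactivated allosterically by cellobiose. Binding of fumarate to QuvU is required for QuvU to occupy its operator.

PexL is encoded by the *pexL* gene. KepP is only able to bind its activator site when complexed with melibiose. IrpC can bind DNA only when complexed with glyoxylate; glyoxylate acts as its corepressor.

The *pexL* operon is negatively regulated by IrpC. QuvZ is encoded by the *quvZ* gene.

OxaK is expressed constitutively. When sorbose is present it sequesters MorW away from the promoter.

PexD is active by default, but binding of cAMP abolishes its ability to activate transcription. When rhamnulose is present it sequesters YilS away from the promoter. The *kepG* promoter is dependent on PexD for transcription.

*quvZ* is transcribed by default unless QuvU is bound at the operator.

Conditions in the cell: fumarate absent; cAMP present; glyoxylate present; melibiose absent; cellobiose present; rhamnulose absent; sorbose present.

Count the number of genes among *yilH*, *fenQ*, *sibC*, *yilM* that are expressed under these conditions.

3

Glyoxylate is present, so IrpC is active.
With repressor IrpC bound, *pexL* is not transcribed.
So PexL is not produced.
Rhamnulose is absent, so YilS is active.
No repressor is bound and YilS is active, so *yilH* is transcribed.
→ *yilH* is ON.
OxaK is produced constitutively and is active.
Sorbose is present, so MorW is inactive.
Activator OxaK is present, so *fenQ* is transcribed.
→ *fenQ* is ON.
Melibiose is absent, so KepP is inactive.
Cellobiose is present, so GorL is inactive.
Required activator KepP is absent, so *sibC* is not transcribed.
→ *sibC* is OFF.
Fumarate is absent, so QuvU is inactive.
With no repressor bound, *quvZ* is transcribed.
So QuvZ is produced and active.
cAMP is present, so PexD is inactive.
Required activator PexD is absent, so *kepG* is not transcribed.
So KepG is not produced.
No repressor is bound and QuvZ is active, so *yilM* is transcribed.
→ *yilM* is ON.
3 of the 4 genes are transcribed.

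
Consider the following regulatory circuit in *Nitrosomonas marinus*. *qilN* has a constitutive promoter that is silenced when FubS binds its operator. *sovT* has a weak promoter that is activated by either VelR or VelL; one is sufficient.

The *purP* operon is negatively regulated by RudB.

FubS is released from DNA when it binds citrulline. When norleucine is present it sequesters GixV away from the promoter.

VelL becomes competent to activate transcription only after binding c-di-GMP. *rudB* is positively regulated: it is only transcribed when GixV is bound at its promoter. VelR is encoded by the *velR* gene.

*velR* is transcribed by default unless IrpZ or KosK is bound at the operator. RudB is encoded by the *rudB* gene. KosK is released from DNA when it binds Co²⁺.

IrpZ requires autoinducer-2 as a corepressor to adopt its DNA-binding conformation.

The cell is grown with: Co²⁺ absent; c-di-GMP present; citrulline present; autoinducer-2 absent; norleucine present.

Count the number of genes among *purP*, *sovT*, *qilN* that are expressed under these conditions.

Norleucine is present, so GixV is inactive.
Required activator GixV is absent, so *rudB* is not transcribed.
So RudB is not produced.
With no repressor bound, *purP* is transcribed.
→ *purP* is ON.
Autoinducer-2 is absent, so IrpZ is inactive.
Co²⁺ is absent, so KosK is active.
With repressor KosK bound, *velR* is not transcribed.
So VelR is not produced.
c-di-GMP is present, so VelL is active.
Activator VelL is present, so *sovT* is transcribed.
→ *sovT* is ON.
Citrulline is present, so FubS is inactive.
With no repressor bound, *qilN* is transcribed.
→ *qilN* is ON.
3 of the 3 genes are transcribed.

3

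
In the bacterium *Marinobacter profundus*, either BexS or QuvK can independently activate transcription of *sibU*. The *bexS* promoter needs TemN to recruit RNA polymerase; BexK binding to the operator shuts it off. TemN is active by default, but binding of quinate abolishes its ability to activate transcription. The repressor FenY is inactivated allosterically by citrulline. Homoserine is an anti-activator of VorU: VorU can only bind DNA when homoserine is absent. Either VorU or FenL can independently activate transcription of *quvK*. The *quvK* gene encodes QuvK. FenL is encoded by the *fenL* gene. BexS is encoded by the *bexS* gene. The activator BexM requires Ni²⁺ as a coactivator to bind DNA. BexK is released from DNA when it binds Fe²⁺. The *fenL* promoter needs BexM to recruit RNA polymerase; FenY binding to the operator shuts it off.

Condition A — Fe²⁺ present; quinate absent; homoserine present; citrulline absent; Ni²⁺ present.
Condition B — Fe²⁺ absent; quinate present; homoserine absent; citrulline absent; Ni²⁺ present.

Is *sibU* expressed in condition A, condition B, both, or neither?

both

Condition A:
Fe²⁺ is present, so BexK is inactive.
Quinate is absent, so TemN is active.
No repressor is bound and TemN is active, so *bexS* is transcribed.
So BexS is produced and active.
Homoserine is present, so VorU is inactive.
Citrulline is absent, so FenY is active.
Ni²⁺ is present, so BexM is active.
With repressor FenY bound, *fenL* is not transcribed.
So FenL is not produced.
No activator is available at the *quvK* promoter, so *quvK* is not transcribed.
So QuvK is not produced.
Activator BexS is present, so *sibU* is transcribed.
→ *sibU* is ON in A.
Condition B:
Fe²⁺ is absent, so BexK is active.
Quinate is present, so TemN is inactive.
With repressor BexK bound, *bexS* is not transcribed.
So BexS is not produced.
Homoserine is absent, so VorU is active.
Citrulline is absent, so FenY is active.
Ni²⁺ is present, so BexM is active.
With repressor FenY bound, *fenL* is not transcribed.
So FenL is not produced.
Activator VorU is present, so *quvK* is transcribed.
So QuvK is produced and active.
Activator QuvK is present, so *sibU* is transcribed.
→ *sibU* is ON in B.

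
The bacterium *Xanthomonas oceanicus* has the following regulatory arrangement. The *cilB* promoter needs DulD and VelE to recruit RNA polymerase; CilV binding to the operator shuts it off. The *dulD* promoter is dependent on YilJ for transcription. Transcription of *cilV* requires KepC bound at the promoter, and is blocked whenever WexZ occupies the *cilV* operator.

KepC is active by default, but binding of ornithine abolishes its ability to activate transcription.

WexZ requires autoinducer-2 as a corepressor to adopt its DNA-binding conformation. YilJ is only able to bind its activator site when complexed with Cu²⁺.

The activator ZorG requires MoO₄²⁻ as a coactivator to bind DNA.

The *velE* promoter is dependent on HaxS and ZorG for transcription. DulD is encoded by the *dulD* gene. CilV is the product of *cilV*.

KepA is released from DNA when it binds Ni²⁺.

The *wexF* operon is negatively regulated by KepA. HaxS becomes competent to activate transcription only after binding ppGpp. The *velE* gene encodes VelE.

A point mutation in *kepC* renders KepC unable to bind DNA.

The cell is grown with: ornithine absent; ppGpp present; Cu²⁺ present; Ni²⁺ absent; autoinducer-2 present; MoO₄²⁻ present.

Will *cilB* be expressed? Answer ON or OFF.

Cu²⁺ is present, so YilJ is active.
No repressor is bound and YilJ is active, so *dulD* is transcribed.
So DulD is produced and active.
ppGpp is present, so HaxS is active.
MoO₄²⁻ is present, so ZorG is active.
No repressor is bound and HaxS and ZorG are active, so *velE* is transcribed.
So VelE is produced and active.
Autoinducer-2 is present, so WexZ is active.
KepC is non-functional in this strain, so it has no effect.
With repressor WexZ bound, *cilV* is not transcribed.
So CilV is not produced.
No repressor is bound and DulD and VelE are active, so *cilB* is transcribed.

ON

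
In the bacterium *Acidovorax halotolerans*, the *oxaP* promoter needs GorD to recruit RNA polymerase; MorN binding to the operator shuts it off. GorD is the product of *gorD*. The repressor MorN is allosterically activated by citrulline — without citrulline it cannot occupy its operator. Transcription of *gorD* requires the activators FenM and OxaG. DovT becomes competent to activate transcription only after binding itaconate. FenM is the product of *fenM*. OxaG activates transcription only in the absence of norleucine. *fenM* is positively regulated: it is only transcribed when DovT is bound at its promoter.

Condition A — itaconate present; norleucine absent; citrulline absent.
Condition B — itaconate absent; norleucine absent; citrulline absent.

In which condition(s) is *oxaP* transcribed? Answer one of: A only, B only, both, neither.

A only

Condition A:
Itaconate is present, so DovT is active.
No repressor is bound and DovT is active, so *fenM* is transcribed.
So FenM is produced and active.
Norleucine is absent, so OxaG is active.
No repressor is bound and FenM and OxaG are active, so *gorD* is transcribed.
So GorD is produced and active.
Citrulline is absent, so MorN is inactive.
No repressor is bound and GorD is active, so *oxaP* is transcribed.
→ *oxaP* is ON in A.
Condition B:
Itaconate is absent, so DovT is inactive.
Required activator DovT is absent, so *fenM* is not transcribed.
So FenM is not produced.
Norleucine is absent, so OxaG is active.
Required activator FenM is absent, so *gorD* is not transcribed.
So GorD is not produced.
Citrulline is absent, so MorN is inactive.
Required activator GorD is absent, so *oxaP* is not transcribed.
→ *oxaP* is OFF in B.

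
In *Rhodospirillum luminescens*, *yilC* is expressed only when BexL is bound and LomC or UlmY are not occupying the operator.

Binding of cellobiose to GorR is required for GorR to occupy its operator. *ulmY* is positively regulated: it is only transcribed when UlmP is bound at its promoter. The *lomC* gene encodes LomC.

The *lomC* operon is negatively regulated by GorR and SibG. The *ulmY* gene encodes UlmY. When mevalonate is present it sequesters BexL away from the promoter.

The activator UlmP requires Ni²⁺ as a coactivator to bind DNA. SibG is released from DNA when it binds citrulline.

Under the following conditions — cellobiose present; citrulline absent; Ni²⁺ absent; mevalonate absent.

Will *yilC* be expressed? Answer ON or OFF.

Cellobiose is present, so GorR is active.
Citrulline is absent, so SibG is active.
With repressor GorR bound, *lomC* is not transcribed.
So LomC is not produced.
Ni²⁺ is absent, so UlmP is inactive.
Required activator UlmP is absent, so *ulmY* is not transcribed.
So UlmY is not produced.
Mevalonate is absent, so BexL is active.
No repressor is bound and BexL is active, so *yilC* is transcribed.

ON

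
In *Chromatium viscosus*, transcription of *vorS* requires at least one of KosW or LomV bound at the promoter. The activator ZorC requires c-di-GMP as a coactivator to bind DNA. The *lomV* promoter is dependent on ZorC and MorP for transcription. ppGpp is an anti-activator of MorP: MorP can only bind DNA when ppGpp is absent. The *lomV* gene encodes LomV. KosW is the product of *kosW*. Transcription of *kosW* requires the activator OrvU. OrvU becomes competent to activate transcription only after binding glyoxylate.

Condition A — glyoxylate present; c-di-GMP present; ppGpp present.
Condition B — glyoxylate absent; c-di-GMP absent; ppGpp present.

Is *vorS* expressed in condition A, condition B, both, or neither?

A only

Condition A:
Glyoxylate is present, so OrvU is active.
No repressor is bound and OrvU is active, so *kosW* is transcribed.
So KosW is produced and active.
c-di-GMP is present, so ZorC is active.
ppGpp is present, so MorP is inactive.
Required activator MorP is absent, so *lomV* is not transcribed.
So LomV is not produced.
Activator KosW is present, so *vorS* is transcribed.
→ *vorS* is ON in A.
Condition B:
Glyoxylate is absent, so OrvU is inactive.
Required activator OrvU is absent, so *kosW* is not transcribed.
So KosW is not produced.
c-di-GMP is absent, so ZorC is inactive.
ppGpp is present, so MorP is inactive.
Required activator ZorC is absent, so *lomV* is not transcribed.
So LomV is not produced.
No activator is available at the *vorS* promoter, so *vorS* is not transcribed.
→ *vorS* is OFF in B.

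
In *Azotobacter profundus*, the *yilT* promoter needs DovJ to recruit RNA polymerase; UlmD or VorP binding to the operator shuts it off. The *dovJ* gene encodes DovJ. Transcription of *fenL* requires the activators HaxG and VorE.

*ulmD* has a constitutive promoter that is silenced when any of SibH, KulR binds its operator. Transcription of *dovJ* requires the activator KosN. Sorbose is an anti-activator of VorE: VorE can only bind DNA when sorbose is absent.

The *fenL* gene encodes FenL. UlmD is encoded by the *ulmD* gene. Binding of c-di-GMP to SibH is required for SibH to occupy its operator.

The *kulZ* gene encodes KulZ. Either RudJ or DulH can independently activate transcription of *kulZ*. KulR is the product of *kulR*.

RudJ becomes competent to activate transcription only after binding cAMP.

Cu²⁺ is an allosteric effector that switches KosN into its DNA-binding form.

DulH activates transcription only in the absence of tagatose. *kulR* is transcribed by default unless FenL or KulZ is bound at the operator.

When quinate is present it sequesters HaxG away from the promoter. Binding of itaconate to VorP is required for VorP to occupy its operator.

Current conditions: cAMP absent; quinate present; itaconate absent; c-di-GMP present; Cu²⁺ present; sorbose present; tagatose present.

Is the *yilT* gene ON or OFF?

c-di-GMP is present, so SibH is active.
Quinate is present, so HaxG is inactive.
Sorbose is present, so VorE is inactive.
Required activator HaxG is absent, so *fenL* is not transcribed.
So FenL is not produced.
cAMP is absent, so RudJ is inactive.
Tagatose is present, so DulH is inactive.
No activator is available at the *kulZ* promoter, so *kulZ* is not transcribed.
So KulZ is not produced.
With no repressor bound, *kulR* is transcribed.
So KulR is produced and active.
With repressor SibH bound, *ulmD* is not transcribed.
So UlmD is not produced.
Cu²⁺ is present, so KosN is active.
No repressor is bound and KosN is active, so *dovJ* is transcribed.
So DovJ is produced and active.
Itaconate is absent, so VorP is inactive.
No repressor is bound and DovJ is active, so *yilT* is transcribed.

ON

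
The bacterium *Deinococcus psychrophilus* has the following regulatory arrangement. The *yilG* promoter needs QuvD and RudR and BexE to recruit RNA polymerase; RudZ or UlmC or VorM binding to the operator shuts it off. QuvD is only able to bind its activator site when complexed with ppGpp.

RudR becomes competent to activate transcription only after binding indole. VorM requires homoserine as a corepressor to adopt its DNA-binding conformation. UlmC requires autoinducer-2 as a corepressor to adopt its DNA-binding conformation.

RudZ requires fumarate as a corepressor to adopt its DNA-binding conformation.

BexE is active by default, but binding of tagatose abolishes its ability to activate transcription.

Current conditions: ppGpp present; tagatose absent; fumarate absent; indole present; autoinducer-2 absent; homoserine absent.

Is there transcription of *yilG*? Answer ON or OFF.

ON

Fumarate is absent, so RudZ is inactive.
ppGpp is present, so QuvD is active.
Autoinducer-2 is absent, so UlmC is inactive.
Indole is present, so RudR is active.
Tagatose is absent, so BexE is active.
Homoserine is absent, so VorM is inactive.
No repressor is bound and QuvD and RudR and BexE are active, so *yilG* is transcribed.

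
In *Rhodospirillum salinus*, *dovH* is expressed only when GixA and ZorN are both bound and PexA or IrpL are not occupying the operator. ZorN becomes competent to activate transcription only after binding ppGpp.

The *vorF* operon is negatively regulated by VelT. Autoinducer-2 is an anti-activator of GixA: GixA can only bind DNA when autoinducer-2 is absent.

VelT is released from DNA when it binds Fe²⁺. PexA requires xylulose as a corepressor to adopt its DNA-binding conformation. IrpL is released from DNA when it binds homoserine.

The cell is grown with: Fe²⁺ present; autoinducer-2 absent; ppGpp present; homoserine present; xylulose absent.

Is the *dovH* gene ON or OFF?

Xylulose is absent, so PexA is inactive.
Autoinducer-2 is absent, so GixA is active.
ppGpp is present, so ZorN is active.
Homoserine is present, so IrpL is inactive.
No repressor is bound and GixA and ZorN are active, so *dovH* is transcribed.

ON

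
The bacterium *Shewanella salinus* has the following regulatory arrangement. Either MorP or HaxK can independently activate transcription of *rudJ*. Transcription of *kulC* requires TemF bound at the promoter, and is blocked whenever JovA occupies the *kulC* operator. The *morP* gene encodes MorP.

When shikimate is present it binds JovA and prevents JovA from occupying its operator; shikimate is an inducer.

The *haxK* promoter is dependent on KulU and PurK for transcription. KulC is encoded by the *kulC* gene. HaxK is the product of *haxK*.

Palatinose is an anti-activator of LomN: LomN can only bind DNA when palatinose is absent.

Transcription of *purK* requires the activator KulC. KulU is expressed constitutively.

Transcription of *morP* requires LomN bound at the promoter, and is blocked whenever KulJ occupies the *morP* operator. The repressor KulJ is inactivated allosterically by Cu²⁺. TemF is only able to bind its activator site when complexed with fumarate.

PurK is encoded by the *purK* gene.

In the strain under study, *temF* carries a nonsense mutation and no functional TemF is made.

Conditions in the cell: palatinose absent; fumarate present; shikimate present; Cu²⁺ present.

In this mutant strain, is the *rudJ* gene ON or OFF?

Palatinose is absent, so LomN is active.
Cu²⁺ is present, so KulJ is inactive.
No repressor is bound and LomN is active, so *morP* is transcribed.
So MorP is produced and active.
KulU is produced constitutively and is active.
Shikimate is present, so JovA is inactive.
TemF is non-functional in this strain, so it has no effect.
Required activator TemF is absent, so *kulC* is not transcribed.
So KulC is not produced.
Required activator KulC is absent, so *purK* is not transcribed.
So PurK is not produced.
Required activator PurK is absent, so *haxK* is not transcribed.
So HaxK is not produced.
Activator MorP is present, so *rudJ* is transcribed.

ON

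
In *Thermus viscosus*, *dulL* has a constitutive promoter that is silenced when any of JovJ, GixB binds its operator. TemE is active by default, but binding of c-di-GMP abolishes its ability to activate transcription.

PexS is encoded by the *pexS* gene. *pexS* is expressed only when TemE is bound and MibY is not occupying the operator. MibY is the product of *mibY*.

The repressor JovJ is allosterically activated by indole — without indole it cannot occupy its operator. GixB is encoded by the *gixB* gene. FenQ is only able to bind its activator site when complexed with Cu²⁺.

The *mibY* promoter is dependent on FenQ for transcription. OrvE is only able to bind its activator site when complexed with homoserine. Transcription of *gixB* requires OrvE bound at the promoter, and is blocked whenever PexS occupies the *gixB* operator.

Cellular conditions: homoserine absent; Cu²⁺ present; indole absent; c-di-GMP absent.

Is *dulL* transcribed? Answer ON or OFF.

ON

Indole is absent, so JovJ is inactive.
Homoserine is absent, so OrvE is inactive.
Cu²⁺ is present, so FenQ is active.
No repressor is bound and FenQ is active, so *mibY* is transcribed.
So MibY is produced and active.
c-di-GMP is absent, so TemE is active.
With repressor MibY bound, *pexS* is not transcribed.
So PexS is not produced.
Required activator OrvE is absent, so *gixB* is not transcribed.
So GixB is not produced.
With no repressor bound, *dulL* is transcribed.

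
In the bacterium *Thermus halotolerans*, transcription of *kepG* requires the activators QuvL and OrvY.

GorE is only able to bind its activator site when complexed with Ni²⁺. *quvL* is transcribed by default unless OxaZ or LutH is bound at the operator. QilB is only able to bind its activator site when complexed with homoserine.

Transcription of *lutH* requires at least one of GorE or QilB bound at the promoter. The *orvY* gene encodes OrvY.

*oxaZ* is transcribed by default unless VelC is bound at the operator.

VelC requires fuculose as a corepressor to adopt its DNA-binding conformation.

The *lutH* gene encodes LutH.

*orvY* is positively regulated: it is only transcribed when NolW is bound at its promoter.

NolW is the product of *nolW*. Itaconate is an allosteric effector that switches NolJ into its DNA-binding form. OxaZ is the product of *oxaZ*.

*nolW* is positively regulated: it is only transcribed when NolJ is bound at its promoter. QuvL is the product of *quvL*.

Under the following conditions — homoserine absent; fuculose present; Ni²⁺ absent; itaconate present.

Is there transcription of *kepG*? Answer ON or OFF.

ON

Fuculose is present, so VelC is active.
With repressor VelC bound, *oxaZ* is not transcribed.
So OxaZ is not produced.
Ni²⁺ is absent, so GorE is inactive.
Homoserine is absent, so QilB is inactive.
No activator is available at the *lutH* promoter, so *lutH* is not transcribed.
So LutH is not produced.
With no repressor bound, *quvL* is transcribed.
So QuvL is produced and active.
Itaconate is present, so NolJ is active.
No repressor is bound and NolJ is active, so *nolW* is transcribed.
So NolW is produced and active.
No repressor is bound and NolW is active, so *orvY* is transcribed.
So OrvY is produced and active.
No repressor is bound and QuvL and OrvY are active, so *kepG* is transcribed.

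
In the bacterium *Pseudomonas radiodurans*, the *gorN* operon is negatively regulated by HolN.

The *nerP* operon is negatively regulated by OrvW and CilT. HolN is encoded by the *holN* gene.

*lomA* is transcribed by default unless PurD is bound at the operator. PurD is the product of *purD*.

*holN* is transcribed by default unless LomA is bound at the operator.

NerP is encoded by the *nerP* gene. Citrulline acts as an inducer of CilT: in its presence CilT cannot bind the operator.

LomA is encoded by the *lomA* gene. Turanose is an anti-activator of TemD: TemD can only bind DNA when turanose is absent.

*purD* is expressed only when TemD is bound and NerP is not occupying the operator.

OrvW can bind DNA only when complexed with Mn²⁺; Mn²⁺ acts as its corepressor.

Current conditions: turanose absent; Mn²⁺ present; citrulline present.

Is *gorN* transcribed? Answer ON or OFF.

Mn²⁺ is present, so OrvW is active.
Citrulline is present, so CilT is inactive.
With repressor OrvW bound, *nerP* is not transcribed.
So NerP is not produced.
Turanose is absent, so TemD is active.
No repressor is bound and TemD is active, so *purD* is transcribed.
So PurD is produced and active.
With repressor PurD bound, *lomA* is not transcribed.
So LomA is not produced.
With no repressor bound, *holN* is transcribed.
So HolN is produced and active.
With repressor HolN bound, *gorN* is not transcribed.

OFF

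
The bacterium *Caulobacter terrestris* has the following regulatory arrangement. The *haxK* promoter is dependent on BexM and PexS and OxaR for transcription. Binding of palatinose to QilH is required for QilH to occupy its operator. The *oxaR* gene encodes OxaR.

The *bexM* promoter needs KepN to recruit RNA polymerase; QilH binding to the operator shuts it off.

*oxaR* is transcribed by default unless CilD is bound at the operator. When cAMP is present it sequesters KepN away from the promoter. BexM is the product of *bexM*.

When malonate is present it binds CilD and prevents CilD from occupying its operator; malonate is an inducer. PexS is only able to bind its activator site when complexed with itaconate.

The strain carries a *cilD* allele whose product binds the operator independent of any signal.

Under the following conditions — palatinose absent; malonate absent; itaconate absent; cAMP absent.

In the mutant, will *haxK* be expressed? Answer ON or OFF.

cAMP is absent, so KepN is active.
Palatinose is absent, so QilH is inactive.
No repressor is bound and KepN is active, so *bexM* is transcribed.
So BexM is produced and active.
Itaconate is absent, so PexS is inactive.
CilD is constitutively active in this strain.
With repressor CilD bound, *oxaR* is not transcribed.
So OxaR is not produced.
Required activator PexS is absent, so *haxK* is not transcribed.

OFF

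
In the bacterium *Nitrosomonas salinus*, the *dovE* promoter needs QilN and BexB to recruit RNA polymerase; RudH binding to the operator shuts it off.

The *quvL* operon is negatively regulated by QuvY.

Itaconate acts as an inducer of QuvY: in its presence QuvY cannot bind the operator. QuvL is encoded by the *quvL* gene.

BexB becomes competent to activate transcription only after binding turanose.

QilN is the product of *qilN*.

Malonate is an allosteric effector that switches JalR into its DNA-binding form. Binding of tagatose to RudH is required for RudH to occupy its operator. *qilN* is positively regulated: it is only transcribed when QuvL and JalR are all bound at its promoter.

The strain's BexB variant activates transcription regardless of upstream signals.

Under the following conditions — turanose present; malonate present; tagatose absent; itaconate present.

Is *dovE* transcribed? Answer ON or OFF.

ON

Tagatose is absent, so RudH is inactive.
Itaconate is present, so QuvY is inactive.
With no repressor bound, *quvL* is transcribed.
So QuvL is produced and active.
Malonate is present, so JalR is active.
No repressor is bound and QuvL and JalR are active, so *qilN* is transcribed.
So QilN is produced and active.
BexB is constitutively active in this strain.
No repressor is bound and QilN and BexB are active, so *dovE* is transcribed.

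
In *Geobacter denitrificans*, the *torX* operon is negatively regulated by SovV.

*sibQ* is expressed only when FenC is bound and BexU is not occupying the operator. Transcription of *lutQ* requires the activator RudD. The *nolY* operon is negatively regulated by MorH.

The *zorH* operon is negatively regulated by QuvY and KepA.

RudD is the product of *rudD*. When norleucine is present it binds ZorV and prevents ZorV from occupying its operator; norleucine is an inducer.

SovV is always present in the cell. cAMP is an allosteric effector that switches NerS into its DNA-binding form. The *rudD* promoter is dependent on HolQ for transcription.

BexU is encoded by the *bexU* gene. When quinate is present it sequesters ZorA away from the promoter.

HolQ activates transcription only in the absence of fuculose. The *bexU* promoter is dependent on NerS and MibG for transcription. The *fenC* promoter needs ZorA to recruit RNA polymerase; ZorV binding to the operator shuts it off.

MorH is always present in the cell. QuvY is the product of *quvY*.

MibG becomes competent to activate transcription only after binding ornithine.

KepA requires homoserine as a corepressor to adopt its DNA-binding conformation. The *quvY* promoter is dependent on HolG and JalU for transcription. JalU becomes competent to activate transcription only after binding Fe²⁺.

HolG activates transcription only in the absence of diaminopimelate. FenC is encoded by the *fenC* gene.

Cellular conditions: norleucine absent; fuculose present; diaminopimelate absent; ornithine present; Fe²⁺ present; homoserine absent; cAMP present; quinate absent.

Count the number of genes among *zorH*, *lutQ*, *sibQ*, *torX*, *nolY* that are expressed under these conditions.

Diaminopimelate is absent, so HolG is active.
Fe²⁺ is present, so JalU is active.
No repressor is bound and HolG and JalU are active, so *quvY* is transcribed.
So QuvY is produced and active.
Homoserine is absent, so KepA is inactive.
With repressor QuvY bound, *zorH* is not transcribed.
→ *zorH* is OFF.
Fuculose is present, so HolQ is inactive.
Required activator HolQ is absent, so *rudD* is not transcribed.
So RudD is not produced.
Required activator RudD is absent, so *lutQ* is not transcribed.
→ *lutQ* is OFF.
cAMP is present, so NerS is active.
Ornithine is present, so MibG is active.
No repressor is bound and NerS and MibG are active, so *bexU* is transcribed.
So BexU is produced and active.
Quinate is absent, so ZorA is active.
Norleucine is absent, so ZorV is active.
With repressor ZorV bound, *fenC* is not transcribed.
So FenC is not produced.
With repressor BexU bound, *sibQ* is not transcribed.
→ *sibQ* is OFF.
SovV is produced constitutively and is active.
With repressor SovV bound, *torX* is not transcribed.
→ *torX* is OFF.
MorH is produced constitutively and is active.
With repressor MorH bound, *nolY* is not transcribed.
→ *nolY* is OFF.
0 of the 5 genes are transcribed.

0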